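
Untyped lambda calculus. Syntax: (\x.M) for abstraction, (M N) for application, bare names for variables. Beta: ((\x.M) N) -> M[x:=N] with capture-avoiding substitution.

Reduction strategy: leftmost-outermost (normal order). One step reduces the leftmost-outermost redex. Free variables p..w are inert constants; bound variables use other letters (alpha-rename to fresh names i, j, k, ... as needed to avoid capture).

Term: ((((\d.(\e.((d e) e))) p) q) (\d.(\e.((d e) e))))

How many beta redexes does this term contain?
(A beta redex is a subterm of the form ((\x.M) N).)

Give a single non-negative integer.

Term: ((((\d.(\e.((d e) e))) p) q) (\d.(\e.((d e) e))))
  Redex: ((\d.(\e.((d e) e))) p)
Total redexes: 1

Answer: 1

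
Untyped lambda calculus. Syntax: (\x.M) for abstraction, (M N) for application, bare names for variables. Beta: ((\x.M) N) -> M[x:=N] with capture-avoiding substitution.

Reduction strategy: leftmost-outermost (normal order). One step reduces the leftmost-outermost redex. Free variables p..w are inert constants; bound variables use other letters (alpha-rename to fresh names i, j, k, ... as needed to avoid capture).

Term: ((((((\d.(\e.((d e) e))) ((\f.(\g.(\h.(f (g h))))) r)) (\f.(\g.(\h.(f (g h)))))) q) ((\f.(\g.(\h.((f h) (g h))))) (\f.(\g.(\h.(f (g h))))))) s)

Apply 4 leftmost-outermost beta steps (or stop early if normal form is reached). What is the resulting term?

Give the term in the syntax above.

Step 0: ((((((\d.(\e.((d e) e))) ((\f.(\g.(\h.(f (g h))))) r)) (\f.(\g.(\h.(f (g h)))))) q) ((\f.(\g.(\h.((f h) (g h))))) (\f.(\g.(\h.(f (g h))))))) s)
Step 1: (((((\e.((((\f.(\g.(\h.(f (g h))))) r) e) e)) (\f.(\g.(\h.(f (g h)))))) q) ((\f.(\g.(\h.((f h) (g h))))) (\f.(\g.(\h.(f (g h))))))) s)
Step 2: (((((((\f.(\g.(\h.(f (g h))))) r) (\f.(\g.(\h.(f (g h)))))) (\f.(\g.(\h.(f (g h)))))) q) ((\f.(\g.(\h.((f h) (g h))))) (\f.(\g.(\h.(f (g h))))))) s)
Step 3: ((((((\g.(\h.(r (g h)))) (\f.(\g.(\h.(f (g h)))))) (\f.(\g.(\h.(f (g h)))))) q) ((\f.(\g.(\h.((f h) (g h))))) (\f.(\g.(\h.(f (g h))))))) s)
Step 4: (((((\h.(r ((\f.(\g.(\h.(f (g h))))) h))) (\f.(\g.(\h.(f (g h)))))) q) ((\f.(\g.(\h.((f h) (g h))))) (\f.(\g.(\h.(f (g h))))))) s)

Answer: (((((\h.(r ((\f.(\g.(\h.(f (g h))))) h))) (\f.(\g.(\h.(f (g h)))))) q) ((\f.(\g.(\h.((f h) (g h))))) (\f.(\g.(\h.(f (g h))))))) s)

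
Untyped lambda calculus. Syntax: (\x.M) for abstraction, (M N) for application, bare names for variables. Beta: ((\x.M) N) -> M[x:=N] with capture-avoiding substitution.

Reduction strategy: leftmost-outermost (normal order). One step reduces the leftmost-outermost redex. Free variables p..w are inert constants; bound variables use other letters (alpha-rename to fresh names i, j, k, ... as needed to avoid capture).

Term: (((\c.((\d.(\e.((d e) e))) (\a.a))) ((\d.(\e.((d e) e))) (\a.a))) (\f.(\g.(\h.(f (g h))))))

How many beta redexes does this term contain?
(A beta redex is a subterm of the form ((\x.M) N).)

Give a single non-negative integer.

Term: (((\c.((\d.(\e.((d e) e))) (\a.a))) ((\d.(\e.((d e) e))) (\a.a))) (\f.(\g.(\h.(f (g h))))))
  Redex: ((\c.((\d.(\e.((d e) e))) (\a.a))) ((\d.(\e.((d e) e))) (\a.a)))
  Redex: ((\d.(\e.((d e) e))) (\a.a))
  Redex: ((\d.(\e.((d e) e))) (\a.a))
Total redexes: 3

Answer: 3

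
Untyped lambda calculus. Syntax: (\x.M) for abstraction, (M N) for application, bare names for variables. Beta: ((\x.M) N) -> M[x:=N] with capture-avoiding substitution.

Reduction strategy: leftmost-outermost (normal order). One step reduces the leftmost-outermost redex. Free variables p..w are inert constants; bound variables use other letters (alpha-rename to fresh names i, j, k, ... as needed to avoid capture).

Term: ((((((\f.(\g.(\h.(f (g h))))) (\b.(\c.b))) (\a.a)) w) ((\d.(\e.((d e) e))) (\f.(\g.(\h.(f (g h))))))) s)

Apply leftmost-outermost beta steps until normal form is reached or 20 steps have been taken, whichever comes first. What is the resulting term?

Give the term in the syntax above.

Step 0: ((((((\f.(\g.(\h.(f (g h))))) (\b.(\c.b))) (\a.a)) w) ((\d.(\e.((d e) e))) (\f.(\g.(\h.(f (g h))))))) s)
Step 1: (((((\g.(\h.((\b.(\c.b)) (g h)))) (\a.a)) w) ((\d.(\e.((d e) e))) (\f.(\g.(\h.(f (g h))))))) s)
Step 2: ((((\h.((\b.(\c.b)) ((\a.a) h))) w) ((\d.(\e.((d e) e))) (\f.(\g.(\h.(f (g h))))))) s)
Step 3: ((((\b.(\c.b)) ((\a.a) w)) ((\d.(\e.((d e) e))) (\f.(\g.(\h.(f (g h))))))) s)
Step 4: (((\c.((\a.a) w)) ((\d.(\e.((d e) e))) (\f.(\g.(\h.(f (g h))))))) s)
Step 5: (((\a.a) w) s)
Step 6: (w s)

Answer: (w s)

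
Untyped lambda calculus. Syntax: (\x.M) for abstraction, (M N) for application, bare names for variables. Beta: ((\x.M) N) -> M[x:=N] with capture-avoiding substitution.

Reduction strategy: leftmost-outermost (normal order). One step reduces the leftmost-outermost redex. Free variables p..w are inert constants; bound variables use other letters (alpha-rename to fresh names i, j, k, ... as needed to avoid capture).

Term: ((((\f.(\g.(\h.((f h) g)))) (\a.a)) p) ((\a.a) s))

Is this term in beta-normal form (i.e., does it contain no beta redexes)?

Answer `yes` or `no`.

Term: ((((\f.(\g.(\h.((f h) g)))) (\a.a)) p) ((\a.a) s))
Found 2 beta redex(es).

Answer: no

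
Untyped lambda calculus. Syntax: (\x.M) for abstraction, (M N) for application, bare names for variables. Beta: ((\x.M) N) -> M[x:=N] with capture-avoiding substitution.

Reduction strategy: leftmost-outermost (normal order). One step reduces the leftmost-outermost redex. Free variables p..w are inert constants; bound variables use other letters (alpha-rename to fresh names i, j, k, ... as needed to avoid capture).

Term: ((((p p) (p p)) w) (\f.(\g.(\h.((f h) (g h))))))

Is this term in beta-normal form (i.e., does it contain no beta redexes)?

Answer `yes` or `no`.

Answer: yes

Derivation:
Term: ((((p p) (p p)) w) (\f.(\g.(\h.((f h) (g h))))))
No beta redexes found.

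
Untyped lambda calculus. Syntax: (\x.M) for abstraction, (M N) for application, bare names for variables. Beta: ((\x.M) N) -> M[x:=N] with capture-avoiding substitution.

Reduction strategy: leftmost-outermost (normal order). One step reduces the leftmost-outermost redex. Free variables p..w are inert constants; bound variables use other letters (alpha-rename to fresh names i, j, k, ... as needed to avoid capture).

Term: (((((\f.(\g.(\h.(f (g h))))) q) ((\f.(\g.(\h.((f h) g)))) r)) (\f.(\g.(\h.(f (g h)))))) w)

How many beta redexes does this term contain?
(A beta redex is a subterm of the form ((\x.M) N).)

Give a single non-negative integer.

Term: (((((\f.(\g.(\h.(f (g h))))) q) ((\f.(\g.(\h.((f h) g)))) r)) (\f.(\g.(\h.(f (g h)))))) w)
  Redex: ((\f.(\g.(\h.(f (g h))))) q)
  Redex: ((\f.(\g.(\h.((f h) g)))) r)
Total redexes: 2

Answer: 2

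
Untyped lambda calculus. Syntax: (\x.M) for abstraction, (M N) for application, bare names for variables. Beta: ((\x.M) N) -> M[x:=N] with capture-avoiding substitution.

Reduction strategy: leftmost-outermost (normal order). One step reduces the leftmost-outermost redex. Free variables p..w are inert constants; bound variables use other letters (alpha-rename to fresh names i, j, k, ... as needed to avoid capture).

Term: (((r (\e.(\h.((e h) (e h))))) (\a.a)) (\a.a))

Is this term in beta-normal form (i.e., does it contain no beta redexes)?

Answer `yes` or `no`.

Term: (((r (\e.(\h.((e h) (e h))))) (\a.a)) (\a.a))
No beta redexes found.

Answer: yes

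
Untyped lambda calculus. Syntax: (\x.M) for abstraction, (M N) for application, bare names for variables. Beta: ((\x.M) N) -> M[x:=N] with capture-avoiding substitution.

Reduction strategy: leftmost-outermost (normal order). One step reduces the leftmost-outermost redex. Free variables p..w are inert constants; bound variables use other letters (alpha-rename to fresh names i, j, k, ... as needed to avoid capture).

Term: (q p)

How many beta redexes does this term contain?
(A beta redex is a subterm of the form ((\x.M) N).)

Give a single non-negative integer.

Answer: 0

Derivation:
Term: (q p)
  (no redexes)
Total redexes: 0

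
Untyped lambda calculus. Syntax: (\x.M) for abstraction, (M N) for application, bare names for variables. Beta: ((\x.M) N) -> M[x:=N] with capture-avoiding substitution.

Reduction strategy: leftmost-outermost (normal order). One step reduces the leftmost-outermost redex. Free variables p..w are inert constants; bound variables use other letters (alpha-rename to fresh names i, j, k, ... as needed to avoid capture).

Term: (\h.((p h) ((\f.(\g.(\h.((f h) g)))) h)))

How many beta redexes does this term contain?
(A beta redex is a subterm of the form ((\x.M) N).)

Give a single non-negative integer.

Term: (\h.((p h) ((\f.(\g.(\h.((f h) g)))) h)))
  Redex: ((\f.(\g.(\h.((f h) g)))) h)
Total redexes: 1

Answer: 1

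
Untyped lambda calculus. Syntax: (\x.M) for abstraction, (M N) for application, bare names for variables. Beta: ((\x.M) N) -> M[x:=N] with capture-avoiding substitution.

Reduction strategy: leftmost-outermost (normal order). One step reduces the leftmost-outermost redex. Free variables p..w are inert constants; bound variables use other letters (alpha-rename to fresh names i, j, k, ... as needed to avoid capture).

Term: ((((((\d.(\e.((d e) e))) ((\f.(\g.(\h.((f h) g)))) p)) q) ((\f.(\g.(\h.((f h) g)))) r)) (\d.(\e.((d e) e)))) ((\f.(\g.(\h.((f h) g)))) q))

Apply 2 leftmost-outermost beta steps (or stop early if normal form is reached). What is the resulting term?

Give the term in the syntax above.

Answer: (((((((\f.(\g.(\h.((f h) g)))) p) q) q) ((\f.(\g.(\h.((f h) g)))) r)) (\d.(\e.((d e) e)))) ((\f.(\g.(\h.((f h) g)))) q))

Derivation:
Step 0: ((((((\d.(\e.((d e) e))) ((\f.(\g.(\h.((f h) g)))) p)) q) ((\f.(\g.(\h.((f h) g)))) r)) (\d.(\e.((d e) e)))) ((\f.(\g.(\h.((f h) g)))) q))
Step 1: (((((\e.((((\f.(\g.(\h.((f h) g)))) p) e) e)) q) ((\f.(\g.(\h.((f h) g)))) r)) (\d.(\e.((d e) e)))) ((\f.(\g.(\h.((f h) g)))) q))
Step 2: (((((((\f.(\g.(\h.((f h) g)))) p) q) q) ((\f.(\g.(\h.((f h) g)))) r)) (\d.(\e.((d e) e)))) ((\f.(\g.(\h.((f h) g)))) q))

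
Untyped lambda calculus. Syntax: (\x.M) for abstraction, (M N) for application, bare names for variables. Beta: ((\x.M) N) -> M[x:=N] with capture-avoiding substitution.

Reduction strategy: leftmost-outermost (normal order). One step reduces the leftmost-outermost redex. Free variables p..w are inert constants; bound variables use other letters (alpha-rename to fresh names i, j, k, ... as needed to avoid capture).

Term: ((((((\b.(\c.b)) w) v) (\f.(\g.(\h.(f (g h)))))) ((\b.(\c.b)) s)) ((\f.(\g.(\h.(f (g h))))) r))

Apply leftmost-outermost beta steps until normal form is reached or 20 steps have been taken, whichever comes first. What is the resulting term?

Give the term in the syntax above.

Step 0: ((((((\b.(\c.b)) w) v) (\f.(\g.(\h.(f (g h)))))) ((\b.(\c.b)) s)) ((\f.(\g.(\h.(f (g h))))) r))
Step 1: (((((\c.w) v) (\f.(\g.(\h.(f (g h)))))) ((\b.(\c.b)) s)) ((\f.(\g.(\h.(f (g h))))) r))
Step 2: (((w (\f.(\g.(\h.(f (g h)))))) ((\b.(\c.b)) s)) ((\f.(\g.(\h.(f (g h))))) r))
Step 3: (((w (\f.(\g.(\h.(f (g h)))))) (\c.s)) ((\f.(\g.(\h.(f (g h))))) r))
Step 4: (((w (\f.(\g.(\h.(f (g h)))))) (\c.s)) (\g.(\h.(r (g h)))))

Answer: (((w (\f.(\g.(\h.(f (g h)))))) (\c.s)) (\g.(\h.(r (g h)))))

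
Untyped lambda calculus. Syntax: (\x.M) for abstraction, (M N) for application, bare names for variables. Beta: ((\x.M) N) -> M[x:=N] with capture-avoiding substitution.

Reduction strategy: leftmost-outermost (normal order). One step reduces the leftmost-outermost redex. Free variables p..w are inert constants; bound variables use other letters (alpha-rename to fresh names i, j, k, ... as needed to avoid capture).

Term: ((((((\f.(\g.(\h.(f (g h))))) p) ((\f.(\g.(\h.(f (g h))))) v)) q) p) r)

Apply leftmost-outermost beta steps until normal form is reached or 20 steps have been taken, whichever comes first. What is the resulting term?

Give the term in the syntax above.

Step 0: ((((((\f.(\g.(\h.(f (g h))))) p) ((\f.(\g.(\h.(f (g h))))) v)) q) p) r)
Step 1: (((((\g.(\h.(p (g h)))) ((\f.(\g.(\h.(f (g h))))) v)) q) p) r)
Step 2: ((((\h.(p (((\f.(\g.(\h.(f (g h))))) v) h))) q) p) r)
Step 3: (((p (((\f.(\g.(\h.(f (g h))))) v) q)) p) r)
Step 4: (((p ((\g.(\h.(v (g h)))) q)) p) r)
Step 5: (((p (\h.(v (q h)))) p) r)

Answer: (((p (\h.(v (q h)))) p) r)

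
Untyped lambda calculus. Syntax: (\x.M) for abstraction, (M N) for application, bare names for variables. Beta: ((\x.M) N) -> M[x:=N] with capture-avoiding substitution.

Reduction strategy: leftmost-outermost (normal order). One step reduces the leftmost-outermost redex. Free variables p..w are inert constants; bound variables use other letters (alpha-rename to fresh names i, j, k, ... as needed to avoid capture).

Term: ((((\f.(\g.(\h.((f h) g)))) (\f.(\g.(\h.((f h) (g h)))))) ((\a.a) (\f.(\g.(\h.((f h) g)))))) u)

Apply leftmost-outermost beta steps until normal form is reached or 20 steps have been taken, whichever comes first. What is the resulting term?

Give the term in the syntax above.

Answer: (\h.((u h) (\g.(\i.((h i) g)))))

Derivation:
Step 0: ((((\f.(\g.(\h.((f h) g)))) (\f.(\g.(\h.((f h) (g h)))))) ((\a.a) (\f.(\g.(\h.((f h) g)))))) u)
Step 1: (((\g.(\h.(((\f.(\g.(\h.((f h) (g h))))) h) g))) ((\a.a) (\f.(\g.(\h.((f h) g)))))) u)
Step 2: ((\h.(((\f.(\g.(\h.((f h) (g h))))) h) ((\a.a) (\f.(\g.(\h.((f h) g))))))) u)
Step 3: (((\f.(\g.(\h.((f h) (g h))))) u) ((\a.a) (\f.(\g.(\h.((f h) g))))))
Step 4: ((\g.(\h.((u h) (g h)))) ((\a.a) (\f.(\g.(\h.((f h) g))))))
Step 5: (\h.((u h) (((\a.a) (\f.(\g.(\h.((f h) g))))) h)))
Step 6: (\h.((u h) ((\f.(\g.(\h.((f h) g)))) h)))
Step 7: (\h.((u h) (\g.(\i.((h i) g)))))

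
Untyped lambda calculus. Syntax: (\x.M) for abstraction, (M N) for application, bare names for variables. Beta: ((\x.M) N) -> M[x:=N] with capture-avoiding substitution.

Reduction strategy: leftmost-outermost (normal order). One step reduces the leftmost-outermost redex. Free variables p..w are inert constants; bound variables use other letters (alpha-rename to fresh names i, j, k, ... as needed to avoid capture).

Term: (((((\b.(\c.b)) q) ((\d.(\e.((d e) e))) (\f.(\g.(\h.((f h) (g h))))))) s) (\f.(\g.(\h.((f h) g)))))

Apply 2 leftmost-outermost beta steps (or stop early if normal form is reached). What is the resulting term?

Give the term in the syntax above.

Answer: ((q s) (\f.(\g.(\h.((f h) g)))))

Derivation:
Step 0: (((((\b.(\c.b)) q) ((\d.(\e.((d e) e))) (\f.(\g.(\h.((f h) (g h))))))) s) (\f.(\g.(\h.((f h) g)))))
Step 1: ((((\c.q) ((\d.(\e.((d e) e))) (\f.(\g.(\h.((f h) (g h))))))) s) (\f.(\g.(\h.((f h) g)))))
Step 2: ((q s) (\f.(\g.(\h.((f h) g)))))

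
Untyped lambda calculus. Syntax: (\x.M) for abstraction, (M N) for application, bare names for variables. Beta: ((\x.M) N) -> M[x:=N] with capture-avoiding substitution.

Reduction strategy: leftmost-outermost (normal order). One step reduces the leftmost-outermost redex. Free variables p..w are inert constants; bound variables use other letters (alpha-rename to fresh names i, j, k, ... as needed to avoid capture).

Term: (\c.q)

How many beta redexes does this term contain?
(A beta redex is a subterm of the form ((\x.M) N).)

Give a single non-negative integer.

Term: (\c.q)
  (no redexes)
Total redexes: 0

Answer: 0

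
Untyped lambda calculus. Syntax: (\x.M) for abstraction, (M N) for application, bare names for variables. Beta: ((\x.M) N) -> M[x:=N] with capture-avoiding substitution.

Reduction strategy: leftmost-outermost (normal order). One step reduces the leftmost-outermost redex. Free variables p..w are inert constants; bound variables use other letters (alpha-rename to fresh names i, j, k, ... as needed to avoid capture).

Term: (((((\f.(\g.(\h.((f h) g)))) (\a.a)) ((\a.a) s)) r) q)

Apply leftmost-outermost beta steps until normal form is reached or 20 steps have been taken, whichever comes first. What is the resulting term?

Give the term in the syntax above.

Step 0: (((((\f.(\g.(\h.((f h) g)))) (\a.a)) ((\a.a) s)) r) q)
Step 1: ((((\g.(\h.(((\a.a) h) g))) ((\a.a) s)) r) q)
Step 2: (((\h.(((\a.a) h) ((\a.a) s))) r) q)
Step 3: ((((\a.a) r) ((\a.a) s)) q)
Step 4: ((r ((\a.a) s)) q)
Step 5: ((r s) q)

Answer: ((r s) q)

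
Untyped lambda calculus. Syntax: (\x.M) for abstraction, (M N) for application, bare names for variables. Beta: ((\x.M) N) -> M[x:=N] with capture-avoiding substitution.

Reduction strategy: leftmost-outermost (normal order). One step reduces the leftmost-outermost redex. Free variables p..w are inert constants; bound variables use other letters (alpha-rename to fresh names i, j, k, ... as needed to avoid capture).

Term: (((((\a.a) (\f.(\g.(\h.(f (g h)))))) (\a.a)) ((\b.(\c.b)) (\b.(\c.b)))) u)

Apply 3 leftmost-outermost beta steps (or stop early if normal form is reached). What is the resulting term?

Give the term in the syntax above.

Answer: ((\h.((\a.a) (((\b.(\c.b)) (\b.(\c.b))) h))) u)

Derivation:
Step 0: (((((\a.a) (\f.(\g.(\h.(f (g h)))))) (\a.a)) ((\b.(\c.b)) (\b.(\c.b)))) u)
Step 1: ((((\f.(\g.(\h.(f (g h))))) (\a.a)) ((\b.(\c.b)) (\b.(\c.b)))) u)
Step 2: (((\g.(\h.((\a.a) (g h)))) ((\b.(\c.b)) (\b.(\c.b)))) u)
Step 3: ((\h.((\a.a) (((\b.(\c.b)) (\b.(\c.b))) h))) u)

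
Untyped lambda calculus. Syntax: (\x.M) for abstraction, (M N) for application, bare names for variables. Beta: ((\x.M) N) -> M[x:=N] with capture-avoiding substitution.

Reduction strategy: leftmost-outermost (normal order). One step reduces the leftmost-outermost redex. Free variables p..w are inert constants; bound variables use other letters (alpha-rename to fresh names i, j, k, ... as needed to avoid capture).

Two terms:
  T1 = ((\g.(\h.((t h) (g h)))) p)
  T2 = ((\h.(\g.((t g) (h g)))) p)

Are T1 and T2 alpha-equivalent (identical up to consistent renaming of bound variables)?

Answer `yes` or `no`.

Answer: yes

Derivation:
Term 1: ((\g.(\h.((t h) (g h)))) p)
Term 2: ((\h.(\g.((t g) (h g)))) p)
Alpha-equivalence: compare structure up to binder renaming.
Result: True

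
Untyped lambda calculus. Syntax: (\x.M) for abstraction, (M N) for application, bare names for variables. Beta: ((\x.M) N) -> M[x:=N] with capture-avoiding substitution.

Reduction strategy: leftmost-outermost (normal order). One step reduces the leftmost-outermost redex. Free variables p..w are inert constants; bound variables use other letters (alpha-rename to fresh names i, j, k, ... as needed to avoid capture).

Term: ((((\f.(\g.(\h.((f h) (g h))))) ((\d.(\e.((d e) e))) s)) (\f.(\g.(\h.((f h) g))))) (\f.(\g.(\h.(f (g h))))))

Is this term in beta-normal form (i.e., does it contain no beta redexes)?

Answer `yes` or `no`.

Term: ((((\f.(\g.(\h.((f h) (g h))))) ((\d.(\e.((d e) e))) s)) (\f.(\g.(\h.((f h) g))))) (\f.(\g.(\h.(f (g h))))))
Found 2 beta redex(es).

Answer: no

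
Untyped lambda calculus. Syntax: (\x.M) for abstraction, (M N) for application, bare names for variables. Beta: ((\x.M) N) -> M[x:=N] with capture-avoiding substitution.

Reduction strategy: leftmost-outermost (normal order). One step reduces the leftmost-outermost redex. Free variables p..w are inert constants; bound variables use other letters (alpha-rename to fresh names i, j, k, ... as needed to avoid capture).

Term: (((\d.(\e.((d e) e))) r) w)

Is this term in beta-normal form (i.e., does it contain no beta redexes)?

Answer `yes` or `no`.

Answer: no

Derivation:
Term: (((\d.(\e.((d e) e))) r) w)
Found 1 beta redex(es).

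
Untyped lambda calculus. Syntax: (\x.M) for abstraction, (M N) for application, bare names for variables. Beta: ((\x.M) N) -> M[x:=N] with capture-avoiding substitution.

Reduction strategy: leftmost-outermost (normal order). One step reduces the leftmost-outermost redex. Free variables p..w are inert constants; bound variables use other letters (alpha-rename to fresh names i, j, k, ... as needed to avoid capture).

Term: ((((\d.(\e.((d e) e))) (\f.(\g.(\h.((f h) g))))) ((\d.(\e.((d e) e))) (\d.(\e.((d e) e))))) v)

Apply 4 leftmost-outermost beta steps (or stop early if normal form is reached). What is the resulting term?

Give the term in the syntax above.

Step 0: ((((\d.(\e.((d e) e))) (\f.(\g.(\h.((f h) g))))) ((\d.(\e.((d e) e))) (\d.(\e.((d e) e))))) v)
Step 1: (((\e.(((\f.(\g.(\h.((f h) g)))) e) e)) ((\d.(\e.((d e) e))) (\d.(\e.((d e) e))))) v)
Step 2: ((((\f.(\g.(\h.((f h) g)))) ((\d.(\e.((d e) e))) (\d.(\e.((d e) e))))) ((\d.(\e.((d e) e))) (\d.(\e.((d e) e))))) v)
Step 3: (((\g.(\h.((((\d.(\e.((d e) e))) (\d.(\e.((d e) e)))) h) g))) ((\d.(\e.((d e) e))) (\d.(\e.((d e) e))))) v)
Step 4: ((\h.((((\d.(\e.((d e) e))) (\d.(\e.((d e) e)))) h) ((\d.(\e.((d e) e))) (\d.(\e.((d e) e)))))) v)

Answer: ((\h.((((\d.(\e.((d e) e))) (\d.(\e.((d e) e)))) h) ((\d.(\e.((d e) e))) (\d.(\e.((d e) e)))))) v)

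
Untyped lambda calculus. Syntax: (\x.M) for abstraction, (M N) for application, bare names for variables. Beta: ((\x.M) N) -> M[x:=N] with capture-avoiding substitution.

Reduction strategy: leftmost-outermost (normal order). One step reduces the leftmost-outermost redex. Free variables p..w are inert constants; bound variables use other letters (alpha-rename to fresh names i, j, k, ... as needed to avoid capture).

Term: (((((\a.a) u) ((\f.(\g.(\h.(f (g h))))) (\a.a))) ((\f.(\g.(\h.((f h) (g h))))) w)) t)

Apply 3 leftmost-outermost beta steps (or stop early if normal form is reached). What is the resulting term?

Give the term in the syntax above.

Answer: (((u (\g.(\h.(g h)))) ((\f.(\g.(\h.((f h) (g h))))) w)) t)

Derivation:
Step 0: (((((\a.a) u) ((\f.(\g.(\h.(f (g h))))) (\a.a))) ((\f.(\g.(\h.((f h) (g h))))) w)) t)
Step 1: (((u ((\f.(\g.(\h.(f (g h))))) (\a.a))) ((\f.(\g.(\h.((f h) (g h))))) w)) t)
Step 2: (((u (\g.(\h.((\a.a) (g h))))) ((\f.(\g.(\h.((f h) (g h))))) w)) t)
Step 3: (((u (\g.(\h.(g h)))) ((\f.(\g.(\h.((f h) (g h))))) w)) t)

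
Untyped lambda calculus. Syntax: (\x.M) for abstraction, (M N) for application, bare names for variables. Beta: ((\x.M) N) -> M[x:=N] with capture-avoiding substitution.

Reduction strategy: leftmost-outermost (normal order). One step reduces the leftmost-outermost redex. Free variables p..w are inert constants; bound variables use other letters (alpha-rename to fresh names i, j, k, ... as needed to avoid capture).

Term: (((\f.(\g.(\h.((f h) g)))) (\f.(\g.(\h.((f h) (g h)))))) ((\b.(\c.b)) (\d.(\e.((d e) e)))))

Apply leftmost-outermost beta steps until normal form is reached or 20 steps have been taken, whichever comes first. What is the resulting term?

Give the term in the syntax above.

Step 0: (((\f.(\g.(\h.((f h) g)))) (\f.(\g.(\h.((f h) (g h)))))) ((\b.(\c.b)) (\d.(\e.((d e) e)))))
Step 1: ((\g.(\h.(((\f.(\g.(\h.((f h) (g h))))) h) g))) ((\b.(\c.b)) (\d.(\e.((d e) e)))))
Step 2: (\h.(((\f.(\g.(\h.((f h) (g h))))) h) ((\b.(\c.b)) (\d.(\e.((d e) e))))))
Step 3: (\h.((\g.(\i.((h i) (g i)))) ((\b.(\c.b)) (\d.(\e.((d e) e))))))
Step 4: (\h.(\i.((h i) (((\b.(\c.b)) (\d.(\e.((d e) e)))) i))))
Step 5: (\h.(\i.((h i) ((\c.(\d.(\e.((d e) e)))) i))))
Step 6: (\h.(\i.((h i) (\d.(\e.((d e) e))))))

Answer: (\h.(\i.((h i) (\d.(\e.((d e) e))))))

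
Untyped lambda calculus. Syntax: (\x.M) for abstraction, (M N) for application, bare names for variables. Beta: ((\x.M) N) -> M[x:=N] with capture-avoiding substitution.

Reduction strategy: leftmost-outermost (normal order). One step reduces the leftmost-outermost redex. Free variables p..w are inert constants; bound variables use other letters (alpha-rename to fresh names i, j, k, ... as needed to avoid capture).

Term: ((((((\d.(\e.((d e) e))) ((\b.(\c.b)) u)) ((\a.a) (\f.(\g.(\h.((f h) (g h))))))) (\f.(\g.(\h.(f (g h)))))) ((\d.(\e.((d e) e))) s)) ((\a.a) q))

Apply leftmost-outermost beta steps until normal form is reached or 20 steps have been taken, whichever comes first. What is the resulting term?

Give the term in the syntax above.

Step 0: ((((((\d.(\e.((d e) e))) ((\b.(\c.b)) u)) ((\a.a) (\f.(\g.(\h.((f h) (g h))))))) (\f.(\g.(\h.(f (g h)))))) ((\d.(\e.((d e) e))) s)) ((\a.a) q))
Step 1: (((((\e.((((\b.(\c.b)) u) e) e)) ((\a.a) (\f.(\g.(\h.((f h) (g h))))))) (\f.(\g.(\h.(f (g h)))))) ((\d.(\e.((d e) e))) s)) ((\a.a) q))
Step 2: (((((((\b.(\c.b)) u) ((\a.a) (\f.(\g.(\h.((f h) (g h))))))) ((\a.a) (\f.(\g.(\h.((f h) (g h))))))) (\f.(\g.(\h.(f (g h)))))) ((\d.(\e.((d e) e))) s)) ((\a.a) q))
Step 3: ((((((\c.u) ((\a.a) (\f.(\g.(\h.((f h) (g h))))))) ((\a.a) (\f.(\g.(\h.((f h) (g h))))))) (\f.(\g.(\h.(f (g h)))))) ((\d.(\e.((d e) e))) s)) ((\a.a) q))
Step 4: ((((u ((\a.a) (\f.(\g.(\h.((f h) (g h))))))) (\f.(\g.(\h.(f (g h)))))) ((\d.(\e.((d e) e))) s)) ((\a.a) q))
Step 5: ((((u (\f.(\g.(\h.((f h) (g h)))))) (\f.(\g.(\h.(f (g h)))))) ((\d.(\e.((d e) e))) s)) ((\a.a) q))
Step 6: ((((u (\f.(\g.(\h.((f h) (g h)))))) (\f.(\g.(\h.(f (g h)))))) (\e.((s e) e))) ((\a.a) q))
Step 7: ((((u (\f.(\g.(\h.((f h) (g h)))))) (\f.(\g.(\h.(f (g h)))))) (\e.((s e) e))) q)

Answer: ((((u (\f.(\g.(\h.((f h) (g h)))))) (\f.(\g.(\h.(f (g h)))))) (\e.((s e) e))) q)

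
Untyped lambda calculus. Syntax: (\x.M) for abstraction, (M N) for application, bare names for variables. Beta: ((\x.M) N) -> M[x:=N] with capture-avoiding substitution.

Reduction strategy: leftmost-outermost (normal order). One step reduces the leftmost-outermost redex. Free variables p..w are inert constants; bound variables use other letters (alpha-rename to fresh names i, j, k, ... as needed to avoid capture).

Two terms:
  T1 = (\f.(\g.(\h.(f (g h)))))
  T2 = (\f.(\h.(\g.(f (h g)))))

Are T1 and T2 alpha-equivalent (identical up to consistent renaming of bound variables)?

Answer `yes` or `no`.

Answer: yes

Derivation:
Term 1: (\f.(\g.(\h.(f (g h)))))
Term 2: (\f.(\h.(\g.(f (h g)))))
Alpha-equivalence: compare structure up to binder renaming.
Result: True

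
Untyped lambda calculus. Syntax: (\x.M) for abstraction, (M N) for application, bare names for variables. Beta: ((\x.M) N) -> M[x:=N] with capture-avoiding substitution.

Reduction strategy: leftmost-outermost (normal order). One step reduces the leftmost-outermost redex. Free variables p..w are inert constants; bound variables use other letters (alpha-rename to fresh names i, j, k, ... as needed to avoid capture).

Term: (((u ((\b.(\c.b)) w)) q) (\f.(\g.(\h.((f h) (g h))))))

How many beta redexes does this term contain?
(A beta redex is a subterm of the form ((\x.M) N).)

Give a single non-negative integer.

Term: (((u ((\b.(\c.b)) w)) q) (\f.(\g.(\h.((f h) (g h))))))
  Redex: ((\b.(\c.b)) w)
Total redexes: 1

Answer: 1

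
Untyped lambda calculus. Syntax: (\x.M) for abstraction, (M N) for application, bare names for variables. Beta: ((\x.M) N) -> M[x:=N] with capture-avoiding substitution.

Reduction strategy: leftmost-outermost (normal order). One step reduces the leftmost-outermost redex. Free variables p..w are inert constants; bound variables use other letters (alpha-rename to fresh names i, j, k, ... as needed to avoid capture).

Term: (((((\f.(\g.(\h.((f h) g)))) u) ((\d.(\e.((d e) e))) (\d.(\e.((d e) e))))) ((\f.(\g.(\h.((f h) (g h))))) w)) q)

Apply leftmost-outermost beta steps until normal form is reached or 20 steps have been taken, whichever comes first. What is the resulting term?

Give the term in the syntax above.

Answer: (((u (\g.(\h.((w h) (g h))))) (\e.((e e) e))) q)

Derivation:
Step 0: (((((\f.(\g.(\h.((f h) g)))) u) ((\d.(\e.((d e) e))) (\d.(\e.((d e) e))))) ((\f.(\g.(\h.((f h) (g h))))) w)) q)
Step 1: ((((\g.(\h.((u h) g))) ((\d.(\e.((d e) e))) (\d.(\e.((d e) e))))) ((\f.(\g.(\h.((f h) (g h))))) w)) q)
Step 2: (((\h.((u h) ((\d.(\e.((d e) e))) (\d.(\e.((d e) e)))))) ((\f.(\g.(\h.((f h) (g h))))) w)) q)
Step 3: (((u ((\f.(\g.(\h.((f h) (g h))))) w)) ((\d.(\e.((d e) e))) (\d.(\e.((d e) e))))) q)
Step 4: (((u (\g.(\h.((w h) (g h))))) ((\d.(\e.((d e) e))) (\d.(\e.((d e) e))))) q)
Step 5: (((u (\g.(\h.((w h) (g h))))) (\e.(((\d.(\e.((d e) e))) e) e))) q)
Step 6: (((u (\g.(\h.((w h) (g h))))) (\e.((\i.((e i) i)) e))) q)
Step 7: (((u (\g.(\h.((w h) (g h))))) (\e.((e e) e))) q)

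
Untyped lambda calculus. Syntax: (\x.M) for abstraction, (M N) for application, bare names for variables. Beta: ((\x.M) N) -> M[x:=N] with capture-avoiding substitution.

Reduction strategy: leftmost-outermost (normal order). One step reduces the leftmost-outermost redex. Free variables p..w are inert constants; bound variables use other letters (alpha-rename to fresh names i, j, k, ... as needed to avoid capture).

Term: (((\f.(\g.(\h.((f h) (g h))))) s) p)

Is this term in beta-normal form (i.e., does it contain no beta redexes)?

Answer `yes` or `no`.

Term: (((\f.(\g.(\h.((f h) (g h))))) s) p)
Found 1 beta redex(es).

Answer: no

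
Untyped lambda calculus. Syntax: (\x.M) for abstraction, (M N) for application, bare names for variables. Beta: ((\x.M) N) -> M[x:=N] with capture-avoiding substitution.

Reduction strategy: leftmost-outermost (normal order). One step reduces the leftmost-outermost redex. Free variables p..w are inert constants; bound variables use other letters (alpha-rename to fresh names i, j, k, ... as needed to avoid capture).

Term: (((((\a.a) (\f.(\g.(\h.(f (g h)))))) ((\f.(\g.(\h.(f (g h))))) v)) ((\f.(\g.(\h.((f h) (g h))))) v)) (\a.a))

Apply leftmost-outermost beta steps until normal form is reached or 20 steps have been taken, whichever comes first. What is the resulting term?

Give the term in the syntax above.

Step 0: (((((\a.a) (\f.(\g.(\h.(f (g h)))))) ((\f.(\g.(\h.(f (g h))))) v)) ((\f.(\g.(\h.((f h) (g h))))) v)) (\a.a))
Step 1: ((((\f.(\g.(\h.(f (g h))))) ((\f.(\g.(\h.(f (g h))))) v)) ((\f.(\g.(\h.((f h) (g h))))) v)) (\a.a))
Step 2: (((\g.(\h.(((\f.(\g.(\h.(f (g h))))) v) (g h)))) ((\f.(\g.(\h.((f h) (g h))))) v)) (\a.a))
Step 3: ((\h.(((\f.(\g.(\h.(f (g h))))) v) (((\f.(\g.(\h.((f h) (g h))))) v) h))) (\a.a))
Step 4: (((\f.(\g.(\h.(f (g h))))) v) (((\f.(\g.(\h.((f h) (g h))))) v) (\a.a)))
Step 5: ((\g.(\h.(v (g h)))) (((\f.(\g.(\h.((f h) (g h))))) v) (\a.a)))
Step 6: (\h.(v ((((\f.(\g.(\h.((f h) (g h))))) v) (\a.a)) h)))
Step 7: (\h.(v (((\g.(\h.((v h) (g h)))) (\a.a)) h)))
Step 8: (\h.(v ((\h.((v h) ((\a.a) h))) h)))
Step 9: (\h.(v ((v h) ((\a.a) h))))
Step 10: (\h.(v ((v h) h)))

Answer: (\h.(v ((v h) h)))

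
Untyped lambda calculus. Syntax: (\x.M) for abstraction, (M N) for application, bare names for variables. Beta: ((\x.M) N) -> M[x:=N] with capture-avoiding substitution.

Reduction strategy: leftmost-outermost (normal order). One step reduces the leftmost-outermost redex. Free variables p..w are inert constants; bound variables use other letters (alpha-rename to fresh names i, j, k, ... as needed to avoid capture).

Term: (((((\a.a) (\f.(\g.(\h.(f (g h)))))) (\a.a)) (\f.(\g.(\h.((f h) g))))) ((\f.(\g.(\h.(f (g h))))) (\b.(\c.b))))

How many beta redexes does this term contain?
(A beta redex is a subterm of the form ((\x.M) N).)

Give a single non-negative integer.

Term: (((((\a.a) (\f.(\g.(\h.(f (g h)))))) (\a.a)) (\f.(\g.(\h.((f h) g))))) ((\f.(\g.(\h.(f (g h))))) (\b.(\c.b))))
  Redex: ((\a.a) (\f.(\g.(\h.(f (g h))))))
  Redex: ((\f.(\g.(\h.(f (g h))))) (\b.(\c.b)))
Total redexes: 2

Answer: 2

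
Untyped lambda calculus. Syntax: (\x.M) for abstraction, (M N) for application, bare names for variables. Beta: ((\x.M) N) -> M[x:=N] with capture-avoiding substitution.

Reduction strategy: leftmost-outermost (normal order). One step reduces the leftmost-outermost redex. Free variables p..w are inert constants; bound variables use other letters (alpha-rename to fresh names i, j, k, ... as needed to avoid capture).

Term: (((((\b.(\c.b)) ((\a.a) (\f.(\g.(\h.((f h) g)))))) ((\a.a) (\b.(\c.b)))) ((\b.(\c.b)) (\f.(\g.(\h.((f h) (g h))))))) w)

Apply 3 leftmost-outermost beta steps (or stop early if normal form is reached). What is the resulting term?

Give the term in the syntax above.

Step 0: (((((\b.(\c.b)) ((\a.a) (\f.(\g.(\h.((f h) g)))))) ((\a.a) (\b.(\c.b)))) ((\b.(\c.b)) (\f.(\g.(\h.((f h) (g h))))))) w)
Step 1: ((((\c.((\a.a) (\f.(\g.(\h.((f h) g)))))) ((\a.a) (\b.(\c.b)))) ((\b.(\c.b)) (\f.(\g.(\h.((f h) (g h))))))) w)
Step 2: ((((\a.a) (\f.(\g.(\h.((f h) g))))) ((\b.(\c.b)) (\f.(\g.(\h.((f h) (g h))))))) w)
Step 3: (((\f.(\g.(\h.((f h) g)))) ((\b.(\c.b)) (\f.(\g.(\h.((f h) (g h))))))) w)

Answer: (((\f.(\g.(\h.((f h) g)))) ((\b.(\c.b)) (\f.(\g.(\h.((f h) (g h))))))) w)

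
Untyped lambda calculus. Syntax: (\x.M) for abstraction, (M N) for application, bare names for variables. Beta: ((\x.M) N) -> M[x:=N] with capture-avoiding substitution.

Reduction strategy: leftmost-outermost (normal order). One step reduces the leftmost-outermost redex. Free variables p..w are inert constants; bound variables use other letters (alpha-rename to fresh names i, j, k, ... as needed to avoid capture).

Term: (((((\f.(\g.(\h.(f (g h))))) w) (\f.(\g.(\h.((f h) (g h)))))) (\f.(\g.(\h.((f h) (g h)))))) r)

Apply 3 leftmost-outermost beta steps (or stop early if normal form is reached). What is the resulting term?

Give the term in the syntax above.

Answer: ((w ((\f.(\g.(\h.((f h) (g h))))) (\f.(\g.(\h.((f h) (g h))))))) r)

Derivation:
Step 0: (((((\f.(\g.(\h.(f (g h))))) w) (\f.(\g.(\h.((f h) (g h)))))) (\f.(\g.(\h.((f h) (g h)))))) r)
Step 1: ((((\g.(\h.(w (g h)))) (\f.(\g.(\h.((f h) (g h)))))) (\f.(\g.(\h.((f h) (g h)))))) r)
Step 2: (((\h.(w ((\f.(\g.(\h.((f h) (g h))))) h))) (\f.(\g.(\h.((f h) (g h)))))) r)
Step 3: ((w ((\f.(\g.(\h.((f h) (g h))))) (\f.(\g.(\h.((f h) (g h))))))) r)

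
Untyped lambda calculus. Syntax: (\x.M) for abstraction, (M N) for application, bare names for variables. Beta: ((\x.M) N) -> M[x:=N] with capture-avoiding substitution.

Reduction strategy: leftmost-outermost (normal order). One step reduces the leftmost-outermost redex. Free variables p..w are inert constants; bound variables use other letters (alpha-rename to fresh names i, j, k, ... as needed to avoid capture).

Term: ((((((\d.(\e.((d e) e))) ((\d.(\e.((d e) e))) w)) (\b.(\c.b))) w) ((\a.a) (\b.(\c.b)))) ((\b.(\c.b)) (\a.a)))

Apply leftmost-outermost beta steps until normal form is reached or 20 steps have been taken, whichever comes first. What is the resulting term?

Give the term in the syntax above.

Answer: ((((((w (\b.(\c.b))) (\b.(\c.b))) (\b.(\c.b))) w) (\b.(\c.b))) (\c.(\a.a)))

Derivation:
Step 0: ((((((\d.(\e.((d e) e))) ((\d.(\e.((d e) e))) w)) (\b.(\c.b))) w) ((\a.a) (\b.(\c.b)))) ((\b.(\c.b)) (\a.a)))
Step 1: (((((\e.((((\d.(\e.((d e) e))) w) e) e)) (\b.(\c.b))) w) ((\a.a) (\b.(\c.b)))) ((\b.(\c.b)) (\a.a)))
Step 2: (((((((\d.(\e.((d e) e))) w) (\b.(\c.b))) (\b.(\c.b))) w) ((\a.a) (\b.(\c.b)))) ((\b.(\c.b)) (\a.a)))
Step 3: ((((((\e.((w e) e)) (\b.(\c.b))) (\b.(\c.b))) w) ((\a.a) (\b.(\c.b)))) ((\b.(\c.b)) (\a.a)))
Step 4: ((((((w (\b.(\c.b))) (\b.(\c.b))) (\b.(\c.b))) w) ((\a.a) (\b.(\c.b)))) ((\b.(\c.b)) (\a.a)))
Step 5: ((((((w (\b.(\c.b))) (\b.(\c.b))) (\b.(\c.b))) w) (\b.(\c.b))) ((\b.(\c.b)) (\a.a)))
Step 6: ((((((w (\b.(\c.b))) (\b.(\c.b))) (\b.(\c.b))) w) (\b.(\c.b))) (\c.(\a.a)))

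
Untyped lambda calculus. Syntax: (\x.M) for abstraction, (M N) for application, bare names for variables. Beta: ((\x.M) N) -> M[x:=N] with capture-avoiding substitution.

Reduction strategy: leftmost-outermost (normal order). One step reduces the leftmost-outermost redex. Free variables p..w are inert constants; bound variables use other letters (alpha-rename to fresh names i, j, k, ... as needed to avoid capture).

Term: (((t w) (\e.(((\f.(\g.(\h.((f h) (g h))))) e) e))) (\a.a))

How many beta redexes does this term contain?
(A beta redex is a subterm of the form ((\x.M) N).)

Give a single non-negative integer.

Term: (((t w) (\e.(((\f.(\g.(\h.((f h) (g h))))) e) e))) (\a.a))
  Redex: ((\f.(\g.(\h.((f h) (g h))))) e)
Total redexes: 1

Answer: 1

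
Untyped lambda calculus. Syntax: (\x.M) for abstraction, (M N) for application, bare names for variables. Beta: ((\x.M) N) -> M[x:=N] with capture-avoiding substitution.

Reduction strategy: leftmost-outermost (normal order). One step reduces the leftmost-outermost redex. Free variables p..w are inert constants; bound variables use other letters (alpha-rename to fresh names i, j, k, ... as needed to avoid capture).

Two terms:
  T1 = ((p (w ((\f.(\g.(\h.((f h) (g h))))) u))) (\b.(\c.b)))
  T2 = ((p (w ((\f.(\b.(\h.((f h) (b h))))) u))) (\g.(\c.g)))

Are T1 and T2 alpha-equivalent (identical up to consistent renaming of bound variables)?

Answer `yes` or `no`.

Answer: yes

Derivation:
Term 1: ((p (w ((\f.(\g.(\h.((f h) (g h))))) u))) (\b.(\c.b)))
Term 2: ((p (w ((\f.(\b.(\h.((f h) (b h))))) u))) (\g.(\c.g)))
Alpha-equivalence: compare structure up to binder renaming.
Result: True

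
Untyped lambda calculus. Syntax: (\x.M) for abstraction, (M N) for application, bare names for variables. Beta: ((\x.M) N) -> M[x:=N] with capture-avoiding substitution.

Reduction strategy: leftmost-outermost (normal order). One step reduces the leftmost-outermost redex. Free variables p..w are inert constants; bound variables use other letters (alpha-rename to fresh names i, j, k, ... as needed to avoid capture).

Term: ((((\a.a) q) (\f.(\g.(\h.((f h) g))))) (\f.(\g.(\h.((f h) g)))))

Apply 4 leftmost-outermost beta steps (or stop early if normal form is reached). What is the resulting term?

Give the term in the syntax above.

Answer: ((q (\f.(\g.(\h.((f h) g))))) (\f.(\g.(\h.((f h) g)))))

Derivation:
Step 0: ((((\a.a) q) (\f.(\g.(\h.((f h) g))))) (\f.(\g.(\h.((f h) g)))))
Step 1: ((q (\f.(\g.(\h.((f h) g))))) (\f.(\g.(\h.((f h) g)))))
Step 2: (normal form reached)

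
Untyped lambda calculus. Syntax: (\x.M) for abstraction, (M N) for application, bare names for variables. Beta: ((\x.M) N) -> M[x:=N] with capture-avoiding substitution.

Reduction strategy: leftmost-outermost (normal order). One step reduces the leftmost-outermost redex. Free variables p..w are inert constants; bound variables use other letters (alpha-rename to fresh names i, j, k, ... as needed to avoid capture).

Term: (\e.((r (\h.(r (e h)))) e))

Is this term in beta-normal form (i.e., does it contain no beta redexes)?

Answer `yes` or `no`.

Answer: yes

Derivation:
Term: (\e.((r (\h.(r (e h)))) e))
No beta redexes found.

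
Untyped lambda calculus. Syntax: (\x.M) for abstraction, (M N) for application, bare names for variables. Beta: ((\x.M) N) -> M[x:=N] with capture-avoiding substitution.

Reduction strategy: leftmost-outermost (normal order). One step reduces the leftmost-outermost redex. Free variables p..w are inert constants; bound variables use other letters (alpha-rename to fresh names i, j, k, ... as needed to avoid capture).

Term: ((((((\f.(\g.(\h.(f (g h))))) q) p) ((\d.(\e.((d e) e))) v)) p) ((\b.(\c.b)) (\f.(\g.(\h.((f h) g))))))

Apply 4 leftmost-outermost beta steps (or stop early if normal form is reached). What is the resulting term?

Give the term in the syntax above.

Answer: (((q (p (\e.((v e) e)))) p) ((\b.(\c.b)) (\f.(\g.(\h.((f h) g))))))

Derivation:
Step 0: ((((((\f.(\g.(\h.(f (g h))))) q) p) ((\d.(\e.((d e) e))) v)) p) ((\b.(\c.b)) (\f.(\g.(\h.((f h) g))))))
Step 1: (((((\g.(\h.(q (g h)))) p) ((\d.(\e.((d e) e))) v)) p) ((\b.(\c.b)) (\f.(\g.(\h.((f h) g))))))
Step 2: ((((\h.(q (p h))) ((\d.(\e.((d e) e))) v)) p) ((\b.(\c.b)) (\f.(\g.(\h.((f h) g))))))
Step 3: (((q (p ((\d.(\e.((d e) e))) v))) p) ((\b.(\c.b)) (\f.(\g.(\h.((f h) g))))))
Step 4: (((q (p (\e.((v e) e)))) p) ((\b.(\c.b)) (\f.(\g.(\h.((f h) g))))))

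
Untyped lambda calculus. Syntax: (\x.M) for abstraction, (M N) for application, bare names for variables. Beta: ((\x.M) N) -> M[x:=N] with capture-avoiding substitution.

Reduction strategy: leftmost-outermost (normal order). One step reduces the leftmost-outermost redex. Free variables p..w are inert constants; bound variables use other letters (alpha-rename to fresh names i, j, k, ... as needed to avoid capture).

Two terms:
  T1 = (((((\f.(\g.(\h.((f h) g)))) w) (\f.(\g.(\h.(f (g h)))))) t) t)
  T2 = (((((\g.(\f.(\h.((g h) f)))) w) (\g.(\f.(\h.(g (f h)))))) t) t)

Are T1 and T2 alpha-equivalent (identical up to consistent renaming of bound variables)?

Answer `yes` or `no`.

Term 1: (((((\f.(\g.(\h.((f h) g)))) w) (\f.(\g.(\h.(f (g h)))))) t) t)
Term 2: (((((\g.(\f.(\h.((g h) f)))) w) (\g.(\f.(\h.(g (f h)))))) t) t)
Alpha-equivalence: compare structure up to binder renaming.
Result: True

Answer: yes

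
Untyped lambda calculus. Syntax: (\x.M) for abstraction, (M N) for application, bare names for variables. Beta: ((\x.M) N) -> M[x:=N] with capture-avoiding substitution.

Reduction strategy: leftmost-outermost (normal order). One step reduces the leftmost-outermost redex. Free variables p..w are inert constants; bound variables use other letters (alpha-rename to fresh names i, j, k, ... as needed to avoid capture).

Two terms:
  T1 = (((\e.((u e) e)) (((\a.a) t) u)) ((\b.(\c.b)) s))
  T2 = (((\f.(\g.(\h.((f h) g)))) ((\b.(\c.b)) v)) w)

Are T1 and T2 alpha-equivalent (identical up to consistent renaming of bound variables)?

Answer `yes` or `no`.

Term 1: (((\e.((u e) e)) (((\a.a) t) u)) ((\b.(\c.b)) s))
Term 2: (((\f.(\g.(\h.((f h) g)))) ((\b.(\c.b)) v)) w)
Alpha-equivalence: compare structure up to binder renaming.
Result: False

Answer: no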